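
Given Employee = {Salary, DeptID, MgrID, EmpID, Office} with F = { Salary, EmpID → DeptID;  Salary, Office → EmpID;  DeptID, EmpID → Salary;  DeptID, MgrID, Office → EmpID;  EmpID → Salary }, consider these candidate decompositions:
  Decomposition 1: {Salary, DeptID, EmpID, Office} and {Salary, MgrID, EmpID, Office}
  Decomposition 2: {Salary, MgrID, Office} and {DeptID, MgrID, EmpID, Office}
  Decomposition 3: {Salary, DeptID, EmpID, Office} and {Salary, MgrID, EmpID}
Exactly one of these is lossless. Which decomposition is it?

Decomposition 1

Decomposition 1: common = {Salary, EmpID, Office}, closure = {Salary, DeptID, EmpID, Office} → lossless.
Decomposition 2: common = {MgrID, Office}, closure = {MgrID, Office} → lossy.
Decomposition 3: common = {Salary, EmpID}, closure = {Salary, DeptID, EmpID} → lossy.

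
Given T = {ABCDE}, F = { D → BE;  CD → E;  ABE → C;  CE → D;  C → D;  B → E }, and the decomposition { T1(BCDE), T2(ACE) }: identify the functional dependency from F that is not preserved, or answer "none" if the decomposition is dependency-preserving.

ABE → C

Check ABE → C: no single fragment contains all of {ABCE}, and the restricted closure of {ABE} across the fragments never reaches {C}.
D → BE is preserved.
CD → E is preserved.
CE → D is preserved.
C → D is preserved.
B → E is preserved.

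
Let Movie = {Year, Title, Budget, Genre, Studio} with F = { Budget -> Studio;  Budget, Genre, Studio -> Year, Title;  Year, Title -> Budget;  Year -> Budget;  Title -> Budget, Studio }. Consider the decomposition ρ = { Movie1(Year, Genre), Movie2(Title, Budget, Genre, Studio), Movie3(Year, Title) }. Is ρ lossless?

Chase test. Columns are Year, Title, Budget, Genre, Studio; row i has aⱼ where attribute j ∈ Moviei, else bᵢⱼ.
Initial tableau (one row per fragment):
  row 1: a1 b12 b13 a4 b15
  row 2: b21 a2 a3 a4 a5
  row 3: a1 a2 b33 b34 b35
Rows 1 and 3 agree on Year; apply Year→Budget and equate their Budget entries.
Rows 2 and 3 agree on Title; apply Title→Budget, Studio and equate their Budget, Studio entries.
Rows 1 and 2 agree on Budget; apply Budget→Studio and equate their Studio entries.
Rows 1 and 2 agree on Budget, Genre, Studio; apply Budget, Genre, Studio→Year, Title and equate their Year, Title entries.
Row 1 is now all distinguished symbols — the join is lossless.

Yes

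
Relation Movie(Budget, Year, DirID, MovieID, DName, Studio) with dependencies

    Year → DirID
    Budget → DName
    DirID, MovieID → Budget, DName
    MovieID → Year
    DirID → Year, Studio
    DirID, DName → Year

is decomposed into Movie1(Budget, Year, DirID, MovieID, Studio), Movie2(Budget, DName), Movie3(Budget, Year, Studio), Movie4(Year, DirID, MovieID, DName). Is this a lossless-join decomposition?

Yes

Chase test. Columns are Budget, Year, DirID, MovieID, DName, Studio; row i has aⱼ where attribute j ∈ Moviei, else bᵢⱼ.
Initial tableau (one row per fragment):
  row 1: a1 a2 a3 a4 b15 a6
  row 2: a1 b22 b23 b24 a5 b26
  row 3: a1 a2 b33 b34 b35 a6
  row 4: b41 a2 a3 a4 a5 b46
Rows 1 and 3 agree on Year; apply Year→DirID and equate their DirID entries.
Rows 1 and 2 agree on Budget; apply Budget→DName and equate their DName entries.
Rows 1 and 3 agree on Budget; apply Budget→DName and equate their DName entries.
Rows 1 and 4 agree on DirID, MovieID; apply DirID, MovieID→Budget, DName and equate their Budget, DName entries.
Rows 1 and 4 agree on DirID; apply DirID→Year, Studio and equate their Year, Studio entries.
Row 1 is now all distinguished symbols — the join is lossless.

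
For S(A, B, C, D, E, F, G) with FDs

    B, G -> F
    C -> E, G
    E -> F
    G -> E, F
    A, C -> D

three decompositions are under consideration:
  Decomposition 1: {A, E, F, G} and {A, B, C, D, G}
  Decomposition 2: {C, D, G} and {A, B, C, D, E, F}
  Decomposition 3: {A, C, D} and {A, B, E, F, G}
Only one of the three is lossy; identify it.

Decomposition 3

Decomposition 1: common = {A, G}, closure = {A, E, F, G} → lossless.
Decomposition 2: common = {C, D}, closure = {C, D, E, F, G} → lossless.
Decomposition 3: common = {A}, closure = {A} → lossy.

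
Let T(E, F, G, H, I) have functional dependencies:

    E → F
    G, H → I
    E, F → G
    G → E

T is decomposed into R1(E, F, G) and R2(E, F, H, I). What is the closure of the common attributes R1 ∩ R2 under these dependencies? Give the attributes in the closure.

E, F, G

R1 ∩ R2 = {E, F}.
E, F → G applies, adding G
Closure: {E, F, G}.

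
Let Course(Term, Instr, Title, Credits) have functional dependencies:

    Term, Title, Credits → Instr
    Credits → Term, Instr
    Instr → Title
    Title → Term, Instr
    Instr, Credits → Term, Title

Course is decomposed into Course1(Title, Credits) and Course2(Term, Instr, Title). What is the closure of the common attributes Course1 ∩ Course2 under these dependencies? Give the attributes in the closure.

Course1 ∩ Course2 = {Title}.
Title → Term, Instr applies, adding Term, Instr
Closure: {Term, Instr, Title}.

Term, Instr, Title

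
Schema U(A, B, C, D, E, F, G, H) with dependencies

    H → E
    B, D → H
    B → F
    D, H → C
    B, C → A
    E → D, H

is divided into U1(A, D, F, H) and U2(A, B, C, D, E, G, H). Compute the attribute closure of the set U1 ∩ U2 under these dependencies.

A, C, D, E, H

U1 ∩ U2 = {A, D, H}.
H → E applies, adding E
D, H → C applies, adding C
Closure: {A, C, D, E, H}.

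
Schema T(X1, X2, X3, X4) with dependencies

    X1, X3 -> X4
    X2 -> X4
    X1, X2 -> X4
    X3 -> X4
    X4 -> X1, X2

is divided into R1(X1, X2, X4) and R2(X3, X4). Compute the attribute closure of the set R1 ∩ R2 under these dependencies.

R1 ∩ R2 = {X4}.
X4 → X1, X2 applies, adding X1, X2
Closure: {X1, X2, X4}.

X1, X2, X4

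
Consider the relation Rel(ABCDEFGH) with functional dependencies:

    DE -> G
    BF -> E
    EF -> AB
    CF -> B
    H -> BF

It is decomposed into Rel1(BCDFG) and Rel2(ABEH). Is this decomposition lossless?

No

Common attributes: Rel1 ∩ Rel2 = {B}.
No dependency enlarges {B}, so (B)⁺ = {B}.
The closure contains neither all of Rel1 = {BCDFG} nor all of Rel2 = {ABEH}, so the common attributes are not a superkey of either fragment. The join is lossy.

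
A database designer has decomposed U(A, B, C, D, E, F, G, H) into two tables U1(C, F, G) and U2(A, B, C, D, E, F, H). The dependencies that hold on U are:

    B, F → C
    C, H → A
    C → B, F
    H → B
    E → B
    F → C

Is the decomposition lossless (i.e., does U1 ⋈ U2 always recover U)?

No

Common attributes: U1 ∩ U2 = {C, F}.
Closure of {C, F}: C → B, F applies, adding B. So (C, F)⁺ = {B, C, F}.
The closure contains neither all of U1 = {C, F, G} nor all of U2 = {A, B, C, D, E, F, H}, so the common attributes are not a superkey of either fragment. The join is lossy.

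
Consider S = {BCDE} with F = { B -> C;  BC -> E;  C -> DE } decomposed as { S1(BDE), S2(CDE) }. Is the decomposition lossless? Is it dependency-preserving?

lossy and not dependency-preserving

Lossless test: (DE)⁺ = {DE}, which is a superkey of neither fragment — lossy.
Dependency preservation: the restricted closure of {B} across the fragments never reaches {C}, so B → C cannot be enforced without a join — not preserved.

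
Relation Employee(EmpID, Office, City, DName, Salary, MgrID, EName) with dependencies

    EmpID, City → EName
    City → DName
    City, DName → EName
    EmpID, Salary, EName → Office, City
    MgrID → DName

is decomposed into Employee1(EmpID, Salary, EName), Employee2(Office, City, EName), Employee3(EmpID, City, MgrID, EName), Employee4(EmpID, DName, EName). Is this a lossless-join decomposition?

Chase test. Columns are EmpID, Office, City, DName, Salary, MgrID, EName; row i has aⱼ where attribute j ∈ Employeei, else bᵢⱼ.
Initial tableau (one row per fragment):
  row 1: a1 b12 b13 b14 a5 b16 a7
  row 2: b21 a2 a3 b24 b25 b26 a7
  row 3: a1 b32 a3 b34 b35 a6 a7
  row 4: a1 b42 b43 a4 b45 b46 a7
Rows 2 and 3 agree on City; apply City→DName and equate their DName entries.
No row becomes fully distinguished — the join is lossy.

No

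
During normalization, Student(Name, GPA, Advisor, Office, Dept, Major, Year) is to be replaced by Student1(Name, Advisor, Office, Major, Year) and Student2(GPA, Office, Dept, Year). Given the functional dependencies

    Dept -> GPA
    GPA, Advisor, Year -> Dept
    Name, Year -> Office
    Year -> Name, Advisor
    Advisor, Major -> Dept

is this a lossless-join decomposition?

No

Common attributes: Student1 ∩ Student2 = {Office, Year}.
Closure of {Office, Year}: Year → Name, Advisor applies, adding Name, Advisor. So (Office, Year)⁺ = {Name, Advisor, Office, Year}.
The closure contains neither all of Student1 = {Name, Advisor, Office, Major, Year} nor all of Student2 = {GPA, Office, Dept, Year}, so the common attributes are not a superkey of either fragment. The join is lossy.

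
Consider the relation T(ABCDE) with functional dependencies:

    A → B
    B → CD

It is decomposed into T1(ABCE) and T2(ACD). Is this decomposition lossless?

Yes

Common attributes: T1 ∩ T2 = {AC}.
Closure of {AC}: A → B applies, adding B; B → CD applies, adding D. So (AC)⁺ = {ABCD}.
This closure contains every attribute of T2, so T1 ∩ T2 → T2. The join is lossless.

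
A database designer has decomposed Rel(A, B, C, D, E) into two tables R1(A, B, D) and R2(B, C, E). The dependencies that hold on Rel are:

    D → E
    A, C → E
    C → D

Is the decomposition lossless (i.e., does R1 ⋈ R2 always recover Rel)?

No

Common attributes: R1 ∩ R2 = {B}.
No dependency enlarges {B}, so (B)⁺ = {B}.
The closure contains neither all of R1 = {A, B, D} nor all of R2 = {B, C, E}, so the common attributes are not a superkey of either fragment. The join is lossy.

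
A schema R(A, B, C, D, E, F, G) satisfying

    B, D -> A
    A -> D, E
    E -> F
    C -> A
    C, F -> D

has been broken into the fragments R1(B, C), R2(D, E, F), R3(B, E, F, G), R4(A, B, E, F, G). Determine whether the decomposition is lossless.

No

Chase test. Columns are A, B, C, D, E, F, G; row i has aⱼ where attribute j ∈ Ri, else bᵢⱼ.
Initial tableau (one row per fragment):
  row 1: b11 a2 a3 b14 b15 b16 b17
  row 2: b21 b22 b23 a4 a5 a6 b27
  row 3: b31 a2 b33 b34 a5 a6 a7
  row 4: a1 a2 b43 b44 a5 a6 a7
No row becomes fully distinguished — the join is lossy.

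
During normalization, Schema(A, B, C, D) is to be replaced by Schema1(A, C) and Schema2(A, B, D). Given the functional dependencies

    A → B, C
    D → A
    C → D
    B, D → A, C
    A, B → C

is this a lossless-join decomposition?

Common attributes: Schema1 ∩ Schema2 = {A}.
Closure of {A}: A → B, C applies, adding B, C; C → D applies, adding D. So (A)⁺ = {A, B, C, D}.
This closure contains every attribute of Schema1, so Schema1 ∩ Schema2 → Schema1. The join is lossless.

Yes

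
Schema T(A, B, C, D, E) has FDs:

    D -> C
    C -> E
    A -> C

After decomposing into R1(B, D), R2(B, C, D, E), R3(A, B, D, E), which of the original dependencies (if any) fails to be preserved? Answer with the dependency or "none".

A -> C

Check A → C: no single fragment contains all of {A, C}, and the restricted closure of {A} across the fragments never reaches {C}.
D → C is preserved.
C → E is preserved.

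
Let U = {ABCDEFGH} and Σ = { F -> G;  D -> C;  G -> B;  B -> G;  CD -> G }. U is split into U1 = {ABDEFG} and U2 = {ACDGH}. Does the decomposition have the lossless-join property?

Common attributes: U1 ∩ U2 = {ADG}.
Closure of {ADG}: D → C applies, adding C; G → B applies, adding B. So (ADG)⁺ = {ABCDG}.
The closure contains neither all of U1 = {ABDEFG} nor all of U2 = {ACDGH}, so the common attributes are not a superkey of either fragment. The join is lossy.

No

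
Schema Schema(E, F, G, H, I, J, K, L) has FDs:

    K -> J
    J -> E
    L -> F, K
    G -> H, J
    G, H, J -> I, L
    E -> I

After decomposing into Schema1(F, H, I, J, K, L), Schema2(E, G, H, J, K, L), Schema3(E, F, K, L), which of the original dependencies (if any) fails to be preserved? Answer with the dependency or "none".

E -> I

Check E → I: no single fragment contains all of {E, I}, and the restricted closure of {E} across the fragments never reaches {I}.
K → J is preserved.
J → E is preserved.
L → F, K is preserved.
G → H, J is preserved.
G, H, J → I, L is preserved.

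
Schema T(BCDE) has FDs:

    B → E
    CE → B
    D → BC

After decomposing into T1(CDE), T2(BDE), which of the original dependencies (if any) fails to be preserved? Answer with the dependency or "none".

Check CE → B: no single fragment contains all of {BCE}, and the restricted closure of {CE} across the fragments never reaches {B}.
B → E is preserved.
D → BC is preserved.

CE → B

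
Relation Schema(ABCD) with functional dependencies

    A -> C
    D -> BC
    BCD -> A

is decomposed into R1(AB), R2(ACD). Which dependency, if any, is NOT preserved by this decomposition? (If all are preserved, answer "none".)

Check D → BC: no single fragment contains all of {BCD}, and the restricted closure of {D} across the fragments never reaches {BC}.
A → C is preserved.
BCD → A is preserved.

D -> BC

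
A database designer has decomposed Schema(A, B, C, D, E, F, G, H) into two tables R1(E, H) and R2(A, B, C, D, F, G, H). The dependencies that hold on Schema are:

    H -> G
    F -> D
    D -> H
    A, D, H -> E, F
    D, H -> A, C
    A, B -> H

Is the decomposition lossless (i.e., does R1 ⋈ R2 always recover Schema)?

Common attributes: R1 ∩ R2 = {H}.
Closure of {H}: H → G applies, adding G. So (H)⁺ = {G, H}.
The closure contains neither all of R1 = {E, H} nor all of R2 = {A, B, C, D, F, G, H}, so the common attributes are not a superkey of either fragment. The join is lossy.

No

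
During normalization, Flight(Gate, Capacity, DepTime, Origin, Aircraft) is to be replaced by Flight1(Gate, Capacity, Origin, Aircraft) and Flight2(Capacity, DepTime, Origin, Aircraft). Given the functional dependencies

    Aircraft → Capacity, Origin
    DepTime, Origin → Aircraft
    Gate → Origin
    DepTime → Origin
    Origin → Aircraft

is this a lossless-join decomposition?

No

Common attributes: Flight1 ∩ Flight2 = {Capacity, Origin, Aircraft}.
No dependency enlarges {Capacity, Origin, Aircraft}, so (Capacity, Origin, Aircraft)⁺ = {Capacity, Origin, Aircraft}.
The closure contains neither all of Flight1 = {Gate, Capacity, Origin, Aircraft} nor all of Flight2 = {Capacity, DepTime, Origin, Aircraft}, so the common attributes are not a superkey of either fragment. The join is lossy.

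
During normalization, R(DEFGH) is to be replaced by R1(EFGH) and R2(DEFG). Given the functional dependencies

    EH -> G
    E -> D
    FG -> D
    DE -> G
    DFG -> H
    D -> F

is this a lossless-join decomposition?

Yes

Common attributes: R1 ∩ R2 = {EFG}.
Closure of {EFG}: E → D applies, adding D; DFG → H applies, adding H. So (EFG)⁺ = {DEFGH}.
This closure contains every attribute of R1, so R1 ∩ R2 → R1. The join is lossless.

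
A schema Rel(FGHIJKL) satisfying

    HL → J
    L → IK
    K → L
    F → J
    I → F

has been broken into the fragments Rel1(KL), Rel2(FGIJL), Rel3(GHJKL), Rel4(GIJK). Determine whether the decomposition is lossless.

Yes

Chase test. Columns are FGHIJKL; row i has aⱼ where attribute j ∈ Reli, else bᵢⱼ.
Initial tableau (one row per fragment):
  row 1: b11 b12 b13 b14 b15 a6 a7
  row 2: a1 a2 b23 a4 a5 b26 a7
  row 3: b31 a2 a3 b34 a5 a6 a7
  row 4: b41 a2 b43 a4 a5 a6 b47
Rows 1 and 2 agree on L; apply L→IK and equate their IK entries.
Rows 1 and 3 agree on L; apply L→IK and equate their IK entries.
Rows 1 and 4 agree on K; apply K→L and equate their L entries.
Rows 1 and 2 agree on I; apply I→F and equate their F entries.
Rows 1 and 3 agree on I; apply I→F and equate their F entries.
Rows 1 and 4 agree on I; apply I→F and equate their F entries.
Rows 1 and 2 agree on F; apply F→J and equate their J entries.
Row 3 is now all distinguished symbols — the join is lossless.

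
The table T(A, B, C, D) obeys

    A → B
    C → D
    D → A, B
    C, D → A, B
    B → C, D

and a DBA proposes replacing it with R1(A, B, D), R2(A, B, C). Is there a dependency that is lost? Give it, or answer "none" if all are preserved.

A → B lies within R1.
C → D: restricted closure across fragments reaches D.
D → A, B lies within R1.
C, D → A, B: restricted closure across fragments reaches A, B.
B → C, D: restricted closure across fragments reaches C, D.
Every dependency is enforceable on the fragments, so the decomposition is dependency-preserving.

none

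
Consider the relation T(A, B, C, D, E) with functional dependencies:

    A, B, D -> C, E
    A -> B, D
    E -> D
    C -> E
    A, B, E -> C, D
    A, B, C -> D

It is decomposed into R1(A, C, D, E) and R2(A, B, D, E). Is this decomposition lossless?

Common attributes: R1 ∩ R2 = {A, D, E}.
Closure of {A, D, E}: A → B, D applies, adding B; A, B, E → C, D applies, adding C. So (A, D, E)⁺ = {A, B, C, D, E}.
This closure contains every attribute of R1, so R1 ∩ R2 → R1. The join is lossless.

Yes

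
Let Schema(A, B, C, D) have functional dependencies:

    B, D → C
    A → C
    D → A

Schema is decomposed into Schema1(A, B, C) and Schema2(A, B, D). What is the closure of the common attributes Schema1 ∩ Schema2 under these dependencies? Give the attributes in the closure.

Schema1 ∩ Schema2 = {A, B}.
A → C applies, adding C
Closure: {A, B, C}.

A, B, C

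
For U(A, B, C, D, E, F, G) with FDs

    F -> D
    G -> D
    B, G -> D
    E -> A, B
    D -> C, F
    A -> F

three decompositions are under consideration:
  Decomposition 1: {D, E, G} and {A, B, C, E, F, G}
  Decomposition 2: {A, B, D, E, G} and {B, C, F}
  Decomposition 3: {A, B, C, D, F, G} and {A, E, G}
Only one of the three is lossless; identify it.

Decomposition 1: common = {E, G}, closure = {A, B, C, D, E, F, G} → lossless.
Decomposition 2: common = {B}, closure = {B} → lossy.
Decomposition 3: common = {A, G}, closure = {A, C, D, F, G} → lossy.

Decomposition 1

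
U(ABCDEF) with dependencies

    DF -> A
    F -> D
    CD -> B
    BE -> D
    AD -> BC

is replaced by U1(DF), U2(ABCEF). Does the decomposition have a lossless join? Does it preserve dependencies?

Lossless test: (F)⁺ = {ABCDF}, which contains all of one fragment — lossless.
Dependency preservation: the restricted closure of {CD} across the fragments never reaches {B}, so CD → B cannot be enforced without a join — not preserved.

lossless but not dependency-preserving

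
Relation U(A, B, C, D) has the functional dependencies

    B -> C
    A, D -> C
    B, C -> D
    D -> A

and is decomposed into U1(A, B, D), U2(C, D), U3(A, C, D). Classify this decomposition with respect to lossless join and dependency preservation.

Lossless test (chase): Rows 1 and 3 agree on A, D; apply A, D→C and equate their C entries. Rows 1 and 2 agree on D; apply D→A and equate their A entries. Row 1 is now all distinguished symbols — the join is lossless.
Dependency preservation: B → C; B, C → D are not contained in any single fragment, but the restricted closure of each left-hand side across the fragments still reaches the right-hand side; the remaining FDs each lie inside some fragment. All dependencies are preserved.

lossless and dependency-preserving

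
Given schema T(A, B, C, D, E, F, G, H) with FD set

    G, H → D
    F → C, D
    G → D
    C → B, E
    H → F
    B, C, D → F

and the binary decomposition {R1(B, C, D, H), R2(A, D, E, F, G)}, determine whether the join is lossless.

No

Common attributes: R1 ∩ R2 = {D}.
No dependency enlarges {D}, so (D)⁺ = {D}.
The closure contains neither all of R1 = {B, C, D, H} nor all of R2 = {A, D, E, F, G}, so the common attributes are not a superkey of either fragment. The join is lossy.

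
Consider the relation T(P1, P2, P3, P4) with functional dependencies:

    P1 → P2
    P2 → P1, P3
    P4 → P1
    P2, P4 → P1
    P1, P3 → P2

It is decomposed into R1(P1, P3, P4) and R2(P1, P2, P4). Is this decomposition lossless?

Common attributes: R1 ∩ R2 = {P1, P4}.
Closure of {P1, P4}: P1 → P2 applies, adding P2; P2 → P1, P3 applies, adding P3. So (P1, P4)⁺ = {P1, P2, P3, P4}.
This closure contains every attribute of R1, so R1 ∩ R2 → R1. The join is lossless.

Yes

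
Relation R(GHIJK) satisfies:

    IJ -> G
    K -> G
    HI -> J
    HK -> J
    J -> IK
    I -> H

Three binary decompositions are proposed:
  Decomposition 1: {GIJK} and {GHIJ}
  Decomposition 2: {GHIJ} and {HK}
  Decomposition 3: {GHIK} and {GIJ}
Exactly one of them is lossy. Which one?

Decomposition 1: common = {GIJ}, closure = {GHIJK} → lossless.
Decomposition 2: common = {H}, closure = {H} → lossy.
Decomposition 3: common = {GI}, closure = {GHIJK} → lossless.

Decomposition 2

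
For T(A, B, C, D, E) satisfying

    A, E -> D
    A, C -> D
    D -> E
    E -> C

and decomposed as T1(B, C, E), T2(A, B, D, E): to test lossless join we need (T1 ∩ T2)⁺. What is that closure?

T1 ∩ T2 = {B, E}.
E → C applies, adding C
Closure: {B, C, E}.

B, C, E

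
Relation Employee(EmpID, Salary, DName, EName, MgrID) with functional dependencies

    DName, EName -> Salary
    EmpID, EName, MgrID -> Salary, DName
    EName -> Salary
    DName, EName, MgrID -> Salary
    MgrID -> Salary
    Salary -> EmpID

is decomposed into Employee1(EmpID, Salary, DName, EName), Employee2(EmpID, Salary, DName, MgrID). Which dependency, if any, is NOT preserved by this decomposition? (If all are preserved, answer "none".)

Check EmpID, EName, MgrID → Salary, DName: no single fragment contains all of {EmpID, Salary, DName, EName, MgrID}, and the restricted closure of {EmpID, EName, MgrID} across the fragments never reaches {Salary, DName}.
DName, EName → Salary is preserved.
EName → Salary is preserved.
DName, EName, MgrID → Salary is preserved.
MgrID → Salary is preserved.
Salary → EmpID is preserved.

EmpID, EName, MgrID -> Salary, DName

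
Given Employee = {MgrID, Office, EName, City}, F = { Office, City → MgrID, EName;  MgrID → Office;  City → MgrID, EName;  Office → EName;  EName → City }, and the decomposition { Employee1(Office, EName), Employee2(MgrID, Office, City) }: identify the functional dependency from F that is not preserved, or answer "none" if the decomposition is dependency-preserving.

Office, City → MgrID, EName: restricted closure across fragments reaches MgrID, EName.
MgrID → Office lies within Employee2.
City → MgrID, EName: restricted closure across fragments reaches MgrID, EName.
Office → EName lies within Employee1.
EName → City: restricted closure across fragments reaches City.
Every dependency is enforceable on the fragments, so the decomposition is dependency-preserving.

none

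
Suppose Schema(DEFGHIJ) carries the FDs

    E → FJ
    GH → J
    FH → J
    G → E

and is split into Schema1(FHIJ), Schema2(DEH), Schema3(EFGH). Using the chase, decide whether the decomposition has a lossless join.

Chase test. Columns are DEFGHIJ; row i has aⱼ where attribute j ∈ Schemai, else bᵢⱼ.
Initial tableau (one row per fragment):
  row 1: b11 b12 a3 b14 a5 a6 a7
  row 2: a1 a2 b23 b24 a5 b26 b27
  row 3: b31 a2 a3 a4 a5 b36 b37
Rows 2 and 3 agree on E; apply E→FJ and equate their FJ entries.
Rows 1 and 2 agree on FH; apply FH→J and equate their J entries.
No row becomes fully distinguished — the join is lossy.

No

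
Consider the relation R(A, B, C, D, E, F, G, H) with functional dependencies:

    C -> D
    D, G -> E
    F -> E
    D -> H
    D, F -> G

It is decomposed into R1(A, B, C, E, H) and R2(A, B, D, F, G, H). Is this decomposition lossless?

No

Common attributes: R1 ∩ R2 = {A, B, H}.
No dependency enlarges {A, B, H}, so (A, B, H)⁺ = {A, B, H}.
The closure contains neither all of R1 = {A, B, C, E, H} nor all of R2 = {A, B, D, F, G, H}, so the common attributes are not a superkey of either fragment. The join is lossy.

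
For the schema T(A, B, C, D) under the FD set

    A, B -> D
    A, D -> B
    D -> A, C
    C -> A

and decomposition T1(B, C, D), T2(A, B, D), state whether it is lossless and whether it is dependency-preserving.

lossless but not dependency-preserving

Lossless test: (B, D)⁺ = {A, B, C, D}, which contains all of one fragment — lossless.
Dependency preservation: the restricted closure of {C} across the fragments never reaches {A}, so C → A cannot be enforced without a join — not preserved.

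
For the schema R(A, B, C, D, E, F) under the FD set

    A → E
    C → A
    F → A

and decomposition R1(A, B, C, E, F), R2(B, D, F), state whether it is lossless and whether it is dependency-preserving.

Lossless test: (B, F)⁺ = {A, B, E, F}, which is a superkey of neither fragment — lossy.
Dependency preservation: every FD's attributes lie within a single fragment, so each can be enforced locally — preserved.

lossy but dependency-preserving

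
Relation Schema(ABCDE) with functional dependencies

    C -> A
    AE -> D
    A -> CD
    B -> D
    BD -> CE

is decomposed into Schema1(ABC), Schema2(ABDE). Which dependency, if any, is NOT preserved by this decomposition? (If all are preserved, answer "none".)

C → A lies within Schema1.
AE → D lies within Schema2.
A → CD: restricted closure across fragments reaches CD.
B → D lies within Schema2.
BD → CE: restricted closure across fragments reaches CE.
Every dependency is enforceable on the fragments, so the decomposition is dependency-preserving.

none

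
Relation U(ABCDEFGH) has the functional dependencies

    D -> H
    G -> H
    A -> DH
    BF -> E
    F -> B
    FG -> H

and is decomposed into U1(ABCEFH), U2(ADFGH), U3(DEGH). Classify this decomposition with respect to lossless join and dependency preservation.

Lossless test (chase): Rows 1 and 2 agree on A; apply A→DH and equate their DH entries. Rows 1 and 2 agree on F; apply F→B and equate their B entries. Rows 1 and 2 agree on BF; apply BF→E and equate their E entries. No row becomes fully distinguished — the join is lossy.
Dependency preservation: every FD's attributes lie within a single fragment, so each can be enforced locally — preserved.

lossy but dependency-preserving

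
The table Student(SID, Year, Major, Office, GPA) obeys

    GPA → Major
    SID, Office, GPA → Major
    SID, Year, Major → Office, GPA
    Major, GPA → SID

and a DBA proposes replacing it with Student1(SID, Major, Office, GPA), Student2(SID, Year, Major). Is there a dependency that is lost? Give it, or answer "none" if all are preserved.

Check SID, Year, Major → Office, GPA: no single fragment contains all of {SID, Year, Major, Office, GPA}, and the restricted closure of {SID, Year, Major} across the fragments never reaches {Office, GPA}.
GPA → Major is preserved.
SID, Office, GPA → Major is preserved.
Major, GPA → SID is preserved.

SID, Year, Major → Office, GPA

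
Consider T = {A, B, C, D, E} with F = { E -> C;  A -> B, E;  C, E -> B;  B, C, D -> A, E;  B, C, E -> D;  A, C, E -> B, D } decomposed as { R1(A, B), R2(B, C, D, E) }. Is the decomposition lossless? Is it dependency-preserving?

lossy and not dependency-preserving

Lossless test: (B)⁺ = {B}, which is a superkey of neither fragment — lossy.
Dependency preservation: the restricted closure of {A} across the fragments never reaches {B, E}, so A → B, E cannot be enforced without a join — not preserved.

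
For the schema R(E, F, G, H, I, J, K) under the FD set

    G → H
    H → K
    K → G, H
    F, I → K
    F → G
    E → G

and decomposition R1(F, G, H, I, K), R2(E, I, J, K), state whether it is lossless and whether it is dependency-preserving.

Lossless test: (I, K)⁺ = {G, H, I, K}, which is a superkey of neither fragment — lossy.
Dependency preservation: E → G is not contained in any single fragment, but the restricted closure of its left-hand side across the fragments still reaches the right-hand side; the remaining FDs each lie inside some fragment. All dependencies are preserved.

lossy but dependency-preserving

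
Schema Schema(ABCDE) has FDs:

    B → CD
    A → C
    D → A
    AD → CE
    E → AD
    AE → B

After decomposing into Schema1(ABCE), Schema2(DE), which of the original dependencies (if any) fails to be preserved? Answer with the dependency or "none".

none

B → CD: restricted closure across fragments reaches CD.
A → C lies within Schema1.
D → A: restricted closure across fragments reaches A.
AD → CE: restricted closure across fragments reaches CE.
E → AD: restricted closure across fragments reaches AD.
AE → B lies within Schema1.
Every dependency is enforceable on the fragments, so the decomposition is dependency-preserving.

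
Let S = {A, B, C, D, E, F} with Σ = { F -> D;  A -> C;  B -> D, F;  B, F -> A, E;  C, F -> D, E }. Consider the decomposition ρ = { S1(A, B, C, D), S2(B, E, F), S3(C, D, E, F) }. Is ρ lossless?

Yes

Chase test. Columns are A, B, C, D, E, F; row i has aⱼ where attribute j ∈ Si, else bᵢⱼ.
Initial tableau (one row per fragment):
  row 1: a1 a2 a3 a4 b15 b16
  row 2: b21 a2 b23 b24 a5 a6
  row 3: b31 b32 a3 a4 a5 a6
Rows 2 and 3 agree on F; apply F→D and equate their D entries.
Rows 1 and 2 agree on B; apply B→D, F and equate their D, F entries.
Rows 1 and 2 agree on B, F; apply B, F→A, E and equate their A, E entries.
Rows 1 and 2 agree on A; apply A→C and equate their C entries.
Row 1 is now all distinguished symbols — the join is lossless.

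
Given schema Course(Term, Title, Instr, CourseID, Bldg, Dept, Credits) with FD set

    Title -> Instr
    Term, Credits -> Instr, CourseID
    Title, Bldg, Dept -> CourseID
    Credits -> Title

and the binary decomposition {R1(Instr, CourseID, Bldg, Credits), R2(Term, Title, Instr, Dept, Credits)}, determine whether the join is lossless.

Common attributes: R1 ∩ R2 = {Instr, Credits}.
Closure of {Instr, Credits}: Credits → Title applies, adding Title. So (Instr, Credits)⁺ = {Title, Instr, Credits}.
The closure contains neither all of R1 = {Instr, CourseID, Bldg, Credits} nor all of R2 = {Term, Title, Instr, Dept, Credits}, so the common attributes are not a superkey of either fragment. The join is lossy.

No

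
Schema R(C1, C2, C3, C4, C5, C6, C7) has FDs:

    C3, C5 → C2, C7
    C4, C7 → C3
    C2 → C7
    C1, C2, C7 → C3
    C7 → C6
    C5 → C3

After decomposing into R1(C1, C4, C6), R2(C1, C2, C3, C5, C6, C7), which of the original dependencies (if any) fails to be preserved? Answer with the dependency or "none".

Check C4, C7 → C3: no single fragment contains all of {C3, C4, C7}, and the restricted closure of {C4, C7} across the fragments never reaches {C3}.
C3, C5 → C2, C7 is preserved.
C2 → C7 is preserved.
C1, C2, C7 → C3 is preserved.
C7 → C6 is preserved.
C5 → C3 is preserved.

C4, C7 → C3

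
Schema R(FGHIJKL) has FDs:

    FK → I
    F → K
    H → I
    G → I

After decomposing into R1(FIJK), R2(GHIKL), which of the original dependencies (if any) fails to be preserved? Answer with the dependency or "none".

FK → I lies within R1.
F → K lies within R1.
H → I lies within R2.
G → I lies within R2.
Every dependency is enforceable on the fragments, so the decomposition is dependency-preserving.

none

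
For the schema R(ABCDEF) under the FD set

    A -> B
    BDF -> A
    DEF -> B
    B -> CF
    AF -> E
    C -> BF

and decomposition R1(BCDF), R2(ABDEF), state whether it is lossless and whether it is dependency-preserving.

Lossless test: (BDF)⁺ = {ABCDEF}, which contains all of one fragment — lossless.
Dependency preservation: every FD's attributes lie within a single fragment, so each can be enforced locally — preserved.

lossless and dependency-preserving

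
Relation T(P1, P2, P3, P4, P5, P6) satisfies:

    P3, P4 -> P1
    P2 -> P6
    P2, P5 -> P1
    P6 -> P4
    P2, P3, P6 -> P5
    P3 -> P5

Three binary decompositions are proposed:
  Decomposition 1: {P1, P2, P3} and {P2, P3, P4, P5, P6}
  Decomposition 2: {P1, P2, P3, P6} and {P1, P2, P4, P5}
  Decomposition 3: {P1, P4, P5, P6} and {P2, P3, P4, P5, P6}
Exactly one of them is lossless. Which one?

Decomposition 1

Decomposition 1: common = {P2, P3}, closure = {P1, P2, P3, P4, P5, P6} → lossless.
Decomposition 2: common = {P1, P2}, closure = {P1, P2, P4, P6} → lossy.
Decomposition 3: common = {P4, P5, P6}, closure = {P4, P5, P6} → lossy.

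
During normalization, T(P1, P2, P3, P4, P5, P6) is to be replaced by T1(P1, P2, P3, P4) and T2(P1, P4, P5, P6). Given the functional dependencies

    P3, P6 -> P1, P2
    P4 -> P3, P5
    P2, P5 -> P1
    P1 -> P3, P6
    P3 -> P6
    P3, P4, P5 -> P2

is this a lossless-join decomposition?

Common attributes: T1 ∩ T2 = {P1, P4}.
Closure of {P1, P4}: P4 → P3, P5 applies, adding P3, P5; P1 → P3, P6 applies, adding P6; P3, P4, P5 → P2 applies, adding P2. So (P1, P4)⁺ = {P1, P2, P3, P4, P5, P6}.
This closure contains every attribute of T1, so T1 ∩ T2 → T1. The join is lossless.

Yes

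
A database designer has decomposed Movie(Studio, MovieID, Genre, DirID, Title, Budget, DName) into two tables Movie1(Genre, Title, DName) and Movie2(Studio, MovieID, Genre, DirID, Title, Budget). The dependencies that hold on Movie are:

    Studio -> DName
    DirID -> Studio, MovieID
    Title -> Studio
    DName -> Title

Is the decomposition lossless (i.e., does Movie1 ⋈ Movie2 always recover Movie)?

Yes

Common attributes: Movie1 ∩ Movie2 = {Genre, Title}.
Closure of {Genre, Title}: Title → Studio applies, adding Studio; Studio → DName applies, adding DName. So (Genre, Title)⁺ = {Studio, Genre, Title, DName}.
This closure contains every attribute of Movie1, so Movie1 ∩ Movie2 → Movie1. The join is lossless.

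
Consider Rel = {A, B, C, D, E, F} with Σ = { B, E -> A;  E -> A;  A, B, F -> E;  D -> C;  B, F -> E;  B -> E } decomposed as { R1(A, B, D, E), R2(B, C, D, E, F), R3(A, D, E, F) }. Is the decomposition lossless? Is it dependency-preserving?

lossless and dependency-preserving

Lossless test (chase): Rows 1 and 2 agree on B, E; apply B, E→A and equate their A entries. Rows 1 and 2 agree on D; apply D→C and equate their C entries. Rows 1 and 3 agree on D; apply D→C and equate their C entries. Row 2 is now all distinguished symbols — the join is lossless.
Dependency preservation: A, B, F → E is not contained in any single fragment, but the restricted closure of its left-hand side across the fragments still reaches the right-hand side; the remaining FDs each lie inside some fragment. All dependencies are preserved.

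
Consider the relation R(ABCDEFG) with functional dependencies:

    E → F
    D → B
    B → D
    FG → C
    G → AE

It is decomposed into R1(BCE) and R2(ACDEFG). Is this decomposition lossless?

No

Common attributes: R1 ∩ R2 = {CE}.
Closure of {CE}: E → F applies, adding F. So (CE)⁺ = {CEF}.
The closure contains neither all of R1 = {BCE} nor all of R2 = {ACDEFG}, so the common attributes are not a superkey of either fragment. The join is lossy.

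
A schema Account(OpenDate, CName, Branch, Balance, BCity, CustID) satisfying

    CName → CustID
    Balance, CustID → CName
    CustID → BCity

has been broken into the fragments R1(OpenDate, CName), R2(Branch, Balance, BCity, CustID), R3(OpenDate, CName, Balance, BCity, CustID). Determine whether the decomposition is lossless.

No

Chase test. Columns are OpenDate, CName, Branch, Balance, BCity, CustID; row i has aⱼ where attribute j ∈ Ri, else bᵢⱼ.
Initial tableau (one row per fragment):
  row 1: a1 a2 b13 b14 b15 b16
  row 2: b21 b22 a3 a4 a5 a6
  row 3: a1 a2 b33 a4 a5 a6
Rows 1 and 3 agree on CName; apply CName→CustID and equate their CustID entries.
Rows 2 and 3 agree on Balance, CustID; apply Balance, CustID→CName and equate their CName entries.
Rows 1 and 2 agree on CustID; apply CustID→BCity and equate their BCity entries.
No row becomes fully distinguished — the join is lossy.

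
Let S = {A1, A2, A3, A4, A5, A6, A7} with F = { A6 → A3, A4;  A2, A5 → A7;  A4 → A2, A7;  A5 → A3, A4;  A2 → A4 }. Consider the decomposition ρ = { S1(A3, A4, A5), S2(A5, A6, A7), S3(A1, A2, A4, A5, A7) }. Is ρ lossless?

Chase test. Columns are A1, A2, A3, A4, A5, A6, A7; row i has aⱼ where attribute j ∈ Si, else bᵢⱼ.
Initial tableau (one row per fragment):
  row 1: b11 b12 a3 a4 a5 b16 b17
  row 2: b21 b22 b23 b24 a5 a6 a7
  row 3: a1 a2 b33 a4 a5 b36 a7
Rows 1 and 3 agree on A4; apply A4→A2, A7 and equate their A2, A7 entries.
Rows 1 and 2 agree on A5; apply A5→A3, A4 and equate their A3, A4 entries.
Rows 1 and 3 agree on A5; apply A5→A3, A4 and equate their A3, A4 entries.
Rows 1 and 2 agree on A4; apply A4→A2, A7 and equate their A2, A7 entries.
No row becomes fully distinguished — the join is lossy.

No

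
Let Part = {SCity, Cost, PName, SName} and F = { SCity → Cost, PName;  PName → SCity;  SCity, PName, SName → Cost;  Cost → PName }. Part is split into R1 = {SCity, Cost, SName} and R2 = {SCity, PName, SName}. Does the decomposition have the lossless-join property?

Yes

Common attributes: R1 ∩ R2 = {SCity, SName}.
Closure of {SCity, SName}: SCity → Cost, PName applies, adding Cost, PName. So (SCity, SName)⁺ = {SCity, Cost, PName, SName}.
This closure contains every attribute of R1, so R1 ∩ R2 → R1. The join is lossless.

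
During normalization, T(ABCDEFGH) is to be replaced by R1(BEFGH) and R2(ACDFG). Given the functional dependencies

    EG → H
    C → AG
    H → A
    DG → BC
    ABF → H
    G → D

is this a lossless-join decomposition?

Yes

Common attributes: R1 ∩ R2 = {FG}.
Closure of {FG}: G → D applies, adding D; DG → BC applies, adding BC; C → AG applies, adding A; ABF → H applies, adding H. So (FG)⁺ = {ABCDFGH}.
This closure contains every attribute of R2, so R1 ∩ R2 → R2. The join is lossless.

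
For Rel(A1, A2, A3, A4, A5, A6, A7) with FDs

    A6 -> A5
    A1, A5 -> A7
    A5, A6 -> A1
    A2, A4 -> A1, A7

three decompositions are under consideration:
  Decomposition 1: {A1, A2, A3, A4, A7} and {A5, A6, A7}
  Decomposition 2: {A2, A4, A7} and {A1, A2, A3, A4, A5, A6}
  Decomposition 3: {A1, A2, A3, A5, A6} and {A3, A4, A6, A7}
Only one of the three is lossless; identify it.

Decomposition 1: common = {A7}, closure = {A7} → lossy.
Decomposition 2: common = {A2, A4}, closure = {A1, A2, A4, A7} → lossless.
Decomposition 3: common = {A3, A6}, closure = {A1, A3, A5, A6, A7} → lossy.

Decomposition 2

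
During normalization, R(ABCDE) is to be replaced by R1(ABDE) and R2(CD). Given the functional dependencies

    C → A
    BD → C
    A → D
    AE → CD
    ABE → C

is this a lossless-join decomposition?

Common attributes: R1 ∩ R2 = {D}.
No dependency enlarges {D}, so (D)⁺ = {D}.
The closure contains neither all of R1 = {ABDE} nor all of R2 = {CD}, so the common attributes are not a superkey of either fragment. The join is lossy.

No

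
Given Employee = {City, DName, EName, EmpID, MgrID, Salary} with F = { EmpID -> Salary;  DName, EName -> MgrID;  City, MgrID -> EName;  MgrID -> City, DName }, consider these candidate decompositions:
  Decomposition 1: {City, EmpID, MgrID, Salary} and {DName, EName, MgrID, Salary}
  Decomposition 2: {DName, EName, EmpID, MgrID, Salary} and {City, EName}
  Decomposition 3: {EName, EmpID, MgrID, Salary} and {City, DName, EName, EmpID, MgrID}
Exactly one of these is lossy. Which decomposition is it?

Decomposition 2

Decomposition 1: common = {MgrID, Salary}, closure = {City, DName, EName, MgrID, Salary} → lossless.
Decomposition 2: common = {EName}, closure = {EName} → lossy.
Decomposition 3: common = {EName, EmpID, MgrID}, closure = {City, DName, EName, EmpID, MgrID, Salary} → lossless.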